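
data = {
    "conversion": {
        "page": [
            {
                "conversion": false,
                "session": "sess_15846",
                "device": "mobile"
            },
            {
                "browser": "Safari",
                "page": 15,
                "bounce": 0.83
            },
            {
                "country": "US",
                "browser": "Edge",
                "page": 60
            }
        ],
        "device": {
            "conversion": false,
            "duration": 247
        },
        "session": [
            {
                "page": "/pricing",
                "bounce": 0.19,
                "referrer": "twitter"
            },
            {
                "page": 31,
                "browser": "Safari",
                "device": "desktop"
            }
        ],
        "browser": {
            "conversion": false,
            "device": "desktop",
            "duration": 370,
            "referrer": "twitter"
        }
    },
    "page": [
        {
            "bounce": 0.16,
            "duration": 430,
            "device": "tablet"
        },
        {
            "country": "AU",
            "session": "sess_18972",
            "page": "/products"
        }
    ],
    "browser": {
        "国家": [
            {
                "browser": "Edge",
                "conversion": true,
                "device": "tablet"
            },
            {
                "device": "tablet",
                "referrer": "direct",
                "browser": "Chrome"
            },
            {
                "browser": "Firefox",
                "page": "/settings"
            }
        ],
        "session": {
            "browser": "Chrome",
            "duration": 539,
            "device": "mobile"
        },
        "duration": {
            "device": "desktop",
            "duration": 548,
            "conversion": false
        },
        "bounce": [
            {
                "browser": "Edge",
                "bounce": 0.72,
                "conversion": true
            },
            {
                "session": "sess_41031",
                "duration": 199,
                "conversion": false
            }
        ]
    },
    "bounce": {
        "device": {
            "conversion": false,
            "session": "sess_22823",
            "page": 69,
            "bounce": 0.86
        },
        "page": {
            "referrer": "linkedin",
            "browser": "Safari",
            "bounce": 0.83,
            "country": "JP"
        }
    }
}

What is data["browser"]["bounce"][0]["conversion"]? True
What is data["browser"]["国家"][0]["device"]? "tablet"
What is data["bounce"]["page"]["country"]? "JP"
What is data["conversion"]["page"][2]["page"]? 60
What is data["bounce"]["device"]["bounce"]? 0.86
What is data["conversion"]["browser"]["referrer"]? "twitter"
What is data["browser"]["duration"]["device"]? "desktop"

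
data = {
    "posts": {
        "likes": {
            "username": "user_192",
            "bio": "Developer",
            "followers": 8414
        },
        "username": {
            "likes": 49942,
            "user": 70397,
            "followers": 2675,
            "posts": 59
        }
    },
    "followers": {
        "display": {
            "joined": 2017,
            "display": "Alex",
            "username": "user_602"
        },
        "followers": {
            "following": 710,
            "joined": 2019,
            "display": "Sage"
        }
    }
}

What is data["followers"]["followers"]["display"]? "Sage"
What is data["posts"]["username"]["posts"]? 59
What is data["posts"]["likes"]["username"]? "user_192"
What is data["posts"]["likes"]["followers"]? 8414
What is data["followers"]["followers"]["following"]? 710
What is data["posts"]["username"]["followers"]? 2675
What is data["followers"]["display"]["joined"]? 2017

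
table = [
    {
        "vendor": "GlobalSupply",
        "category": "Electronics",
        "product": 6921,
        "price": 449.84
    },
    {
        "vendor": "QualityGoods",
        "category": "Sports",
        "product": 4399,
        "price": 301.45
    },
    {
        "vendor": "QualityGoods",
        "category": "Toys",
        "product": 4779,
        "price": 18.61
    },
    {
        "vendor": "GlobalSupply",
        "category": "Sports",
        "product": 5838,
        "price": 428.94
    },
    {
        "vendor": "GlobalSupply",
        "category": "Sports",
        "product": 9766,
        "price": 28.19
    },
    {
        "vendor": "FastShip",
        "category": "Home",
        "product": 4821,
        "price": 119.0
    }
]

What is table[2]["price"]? 18.61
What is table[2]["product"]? 4779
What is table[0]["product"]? 6921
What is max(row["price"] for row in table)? 449.84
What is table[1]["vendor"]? "QualityGoods"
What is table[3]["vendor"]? "GlobalSupply"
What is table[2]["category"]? "Toys"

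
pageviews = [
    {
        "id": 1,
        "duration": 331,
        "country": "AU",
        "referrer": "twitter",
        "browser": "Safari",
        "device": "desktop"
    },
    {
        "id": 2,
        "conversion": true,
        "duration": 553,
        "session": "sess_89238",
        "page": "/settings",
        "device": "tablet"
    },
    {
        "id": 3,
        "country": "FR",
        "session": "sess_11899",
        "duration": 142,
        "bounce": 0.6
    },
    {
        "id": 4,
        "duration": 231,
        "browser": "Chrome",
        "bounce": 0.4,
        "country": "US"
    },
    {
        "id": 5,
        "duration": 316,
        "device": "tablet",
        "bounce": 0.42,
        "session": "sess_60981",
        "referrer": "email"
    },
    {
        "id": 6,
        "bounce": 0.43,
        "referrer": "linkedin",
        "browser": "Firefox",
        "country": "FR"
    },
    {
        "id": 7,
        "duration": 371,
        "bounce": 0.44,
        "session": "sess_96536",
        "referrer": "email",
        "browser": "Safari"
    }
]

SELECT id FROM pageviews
[1, 2, 3, 4, 5, 6, 7]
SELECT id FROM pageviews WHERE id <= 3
[1, 2, 3]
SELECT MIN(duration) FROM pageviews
142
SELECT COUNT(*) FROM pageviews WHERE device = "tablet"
2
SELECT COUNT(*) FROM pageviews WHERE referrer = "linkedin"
1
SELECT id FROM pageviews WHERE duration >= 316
[1, 2, 5, 7]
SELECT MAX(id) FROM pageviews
7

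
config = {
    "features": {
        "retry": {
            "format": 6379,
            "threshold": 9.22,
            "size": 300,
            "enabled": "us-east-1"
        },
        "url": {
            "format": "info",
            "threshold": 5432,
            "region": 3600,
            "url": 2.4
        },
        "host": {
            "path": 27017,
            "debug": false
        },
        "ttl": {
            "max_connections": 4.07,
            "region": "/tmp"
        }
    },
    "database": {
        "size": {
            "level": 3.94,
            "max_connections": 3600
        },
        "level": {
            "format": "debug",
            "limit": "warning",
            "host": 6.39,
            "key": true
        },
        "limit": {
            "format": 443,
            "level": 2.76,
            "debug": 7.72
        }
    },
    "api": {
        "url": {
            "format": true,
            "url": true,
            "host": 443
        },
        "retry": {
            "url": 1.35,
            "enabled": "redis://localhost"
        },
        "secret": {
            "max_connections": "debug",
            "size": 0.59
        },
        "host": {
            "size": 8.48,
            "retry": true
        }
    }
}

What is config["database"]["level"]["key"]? True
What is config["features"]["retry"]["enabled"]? "us-east-1"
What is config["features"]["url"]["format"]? "info"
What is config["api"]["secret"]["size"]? 0.59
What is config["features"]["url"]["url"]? 2.4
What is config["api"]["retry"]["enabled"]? "redis://localhost"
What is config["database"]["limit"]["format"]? 443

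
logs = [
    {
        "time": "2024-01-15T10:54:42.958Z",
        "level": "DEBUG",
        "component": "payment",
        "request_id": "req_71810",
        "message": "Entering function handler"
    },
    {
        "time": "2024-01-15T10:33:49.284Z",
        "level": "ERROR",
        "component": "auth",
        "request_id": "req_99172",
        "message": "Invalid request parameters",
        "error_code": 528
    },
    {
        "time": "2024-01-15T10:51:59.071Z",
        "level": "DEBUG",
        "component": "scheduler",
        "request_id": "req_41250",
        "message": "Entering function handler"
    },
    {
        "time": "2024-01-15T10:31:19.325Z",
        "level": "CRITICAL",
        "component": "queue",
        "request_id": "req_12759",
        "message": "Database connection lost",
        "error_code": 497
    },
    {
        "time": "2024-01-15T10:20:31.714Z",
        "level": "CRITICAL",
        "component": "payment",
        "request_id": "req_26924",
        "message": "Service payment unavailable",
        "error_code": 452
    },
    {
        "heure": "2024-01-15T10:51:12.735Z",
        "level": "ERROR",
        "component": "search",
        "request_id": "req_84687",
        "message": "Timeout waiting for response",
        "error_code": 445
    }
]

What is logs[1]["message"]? "Invalid request parameters"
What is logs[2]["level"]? "DEBUG"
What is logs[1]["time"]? "2024-01-15T10:33:49.284Z"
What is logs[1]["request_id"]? "req_99172"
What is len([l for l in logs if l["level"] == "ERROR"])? 2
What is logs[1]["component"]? "auth"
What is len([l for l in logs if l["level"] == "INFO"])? 0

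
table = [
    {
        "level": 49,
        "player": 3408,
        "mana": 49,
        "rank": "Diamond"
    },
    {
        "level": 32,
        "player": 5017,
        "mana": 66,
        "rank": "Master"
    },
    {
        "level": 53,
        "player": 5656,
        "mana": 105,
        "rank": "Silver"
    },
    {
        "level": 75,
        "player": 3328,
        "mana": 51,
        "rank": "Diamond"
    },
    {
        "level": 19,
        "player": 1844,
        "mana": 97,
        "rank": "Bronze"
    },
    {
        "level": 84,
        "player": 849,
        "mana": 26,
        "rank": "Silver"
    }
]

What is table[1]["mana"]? 66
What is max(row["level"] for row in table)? 84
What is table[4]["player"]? 1844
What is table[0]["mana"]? 49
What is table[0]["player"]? 3408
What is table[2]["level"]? 53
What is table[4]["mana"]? 97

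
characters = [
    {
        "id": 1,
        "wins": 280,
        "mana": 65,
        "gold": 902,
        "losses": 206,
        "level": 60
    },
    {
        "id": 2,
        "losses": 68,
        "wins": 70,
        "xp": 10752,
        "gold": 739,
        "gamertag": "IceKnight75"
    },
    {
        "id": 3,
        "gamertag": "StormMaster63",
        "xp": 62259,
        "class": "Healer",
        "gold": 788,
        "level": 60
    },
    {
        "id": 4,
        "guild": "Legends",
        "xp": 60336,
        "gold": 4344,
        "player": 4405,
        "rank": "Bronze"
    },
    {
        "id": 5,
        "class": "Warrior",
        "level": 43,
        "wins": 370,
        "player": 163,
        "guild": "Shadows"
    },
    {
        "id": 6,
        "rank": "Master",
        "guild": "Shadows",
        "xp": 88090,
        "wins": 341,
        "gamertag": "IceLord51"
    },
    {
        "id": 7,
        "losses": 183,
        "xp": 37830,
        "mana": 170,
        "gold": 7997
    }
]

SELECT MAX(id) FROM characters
7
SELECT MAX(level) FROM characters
60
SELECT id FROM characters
[1, 2, 3, 4, 5, 6, 7]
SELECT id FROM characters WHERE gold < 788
[2]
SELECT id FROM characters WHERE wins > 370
[]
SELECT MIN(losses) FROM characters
68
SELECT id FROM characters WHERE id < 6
[1, 2, 3, 4, 5]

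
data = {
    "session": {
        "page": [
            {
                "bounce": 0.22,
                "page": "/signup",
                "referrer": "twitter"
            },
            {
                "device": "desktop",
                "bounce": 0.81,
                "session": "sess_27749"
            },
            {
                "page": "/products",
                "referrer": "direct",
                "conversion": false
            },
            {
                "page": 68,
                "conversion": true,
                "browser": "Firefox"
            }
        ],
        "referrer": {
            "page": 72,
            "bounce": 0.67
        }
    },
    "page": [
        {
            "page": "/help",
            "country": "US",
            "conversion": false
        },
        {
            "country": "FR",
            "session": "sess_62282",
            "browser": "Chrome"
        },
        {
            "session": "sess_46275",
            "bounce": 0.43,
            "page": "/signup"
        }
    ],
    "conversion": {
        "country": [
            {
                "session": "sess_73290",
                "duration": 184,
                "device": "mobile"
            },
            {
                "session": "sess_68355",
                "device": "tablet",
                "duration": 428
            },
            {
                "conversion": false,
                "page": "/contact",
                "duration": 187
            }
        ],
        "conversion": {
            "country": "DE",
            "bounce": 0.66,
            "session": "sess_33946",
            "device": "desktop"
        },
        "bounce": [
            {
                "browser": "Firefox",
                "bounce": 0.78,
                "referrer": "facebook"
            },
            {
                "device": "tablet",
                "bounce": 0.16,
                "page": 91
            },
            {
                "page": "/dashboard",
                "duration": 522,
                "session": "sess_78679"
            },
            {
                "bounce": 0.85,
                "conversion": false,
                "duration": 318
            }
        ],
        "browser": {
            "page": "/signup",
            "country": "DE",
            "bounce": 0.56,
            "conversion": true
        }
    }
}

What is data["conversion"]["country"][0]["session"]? "sess_73290"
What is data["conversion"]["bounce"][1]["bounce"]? 0.16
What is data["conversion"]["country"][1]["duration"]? 428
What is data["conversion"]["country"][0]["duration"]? 184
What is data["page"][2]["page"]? "/signup"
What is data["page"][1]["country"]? "FR"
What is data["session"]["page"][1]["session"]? "sess_27749"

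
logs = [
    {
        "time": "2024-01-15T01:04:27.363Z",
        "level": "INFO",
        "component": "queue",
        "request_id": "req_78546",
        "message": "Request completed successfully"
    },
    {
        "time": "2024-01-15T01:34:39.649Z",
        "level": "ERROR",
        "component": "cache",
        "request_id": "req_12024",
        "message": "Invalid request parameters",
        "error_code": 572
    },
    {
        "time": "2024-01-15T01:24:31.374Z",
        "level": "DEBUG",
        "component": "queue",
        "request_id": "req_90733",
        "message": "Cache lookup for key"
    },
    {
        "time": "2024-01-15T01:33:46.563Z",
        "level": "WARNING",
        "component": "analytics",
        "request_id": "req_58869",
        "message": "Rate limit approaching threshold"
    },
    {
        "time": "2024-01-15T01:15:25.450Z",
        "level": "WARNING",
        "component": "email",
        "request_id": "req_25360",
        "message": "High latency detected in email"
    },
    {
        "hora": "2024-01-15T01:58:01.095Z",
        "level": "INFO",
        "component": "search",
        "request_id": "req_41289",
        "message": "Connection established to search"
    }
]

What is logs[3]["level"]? "WARNING"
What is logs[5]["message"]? "Connection established to search"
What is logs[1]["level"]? "ERROR"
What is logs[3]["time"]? "2024-01-15T01:33:46.563Z"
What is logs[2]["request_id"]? "req_90733"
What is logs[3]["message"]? "Rate limit approaching threshold"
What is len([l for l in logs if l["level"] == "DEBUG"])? 1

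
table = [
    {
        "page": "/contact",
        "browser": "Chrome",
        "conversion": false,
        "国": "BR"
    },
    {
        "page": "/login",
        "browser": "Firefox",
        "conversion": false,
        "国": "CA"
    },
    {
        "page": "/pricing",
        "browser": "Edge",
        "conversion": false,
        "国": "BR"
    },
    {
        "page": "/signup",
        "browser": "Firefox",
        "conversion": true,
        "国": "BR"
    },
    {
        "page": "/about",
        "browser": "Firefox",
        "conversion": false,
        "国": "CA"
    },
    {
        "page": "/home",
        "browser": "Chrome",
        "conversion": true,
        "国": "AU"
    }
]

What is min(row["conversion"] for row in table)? False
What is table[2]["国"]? "BR"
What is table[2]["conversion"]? False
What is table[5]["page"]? "/home"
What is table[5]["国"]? "AU"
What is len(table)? 6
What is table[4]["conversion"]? False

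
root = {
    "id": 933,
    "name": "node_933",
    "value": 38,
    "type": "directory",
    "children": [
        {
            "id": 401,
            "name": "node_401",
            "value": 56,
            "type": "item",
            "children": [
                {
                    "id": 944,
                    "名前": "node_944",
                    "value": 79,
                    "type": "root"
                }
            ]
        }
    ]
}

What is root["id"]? 933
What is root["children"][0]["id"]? 401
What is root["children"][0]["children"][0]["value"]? 79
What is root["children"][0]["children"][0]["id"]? 944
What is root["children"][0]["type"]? "item"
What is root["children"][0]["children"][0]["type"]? "root"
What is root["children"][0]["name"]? "node_401"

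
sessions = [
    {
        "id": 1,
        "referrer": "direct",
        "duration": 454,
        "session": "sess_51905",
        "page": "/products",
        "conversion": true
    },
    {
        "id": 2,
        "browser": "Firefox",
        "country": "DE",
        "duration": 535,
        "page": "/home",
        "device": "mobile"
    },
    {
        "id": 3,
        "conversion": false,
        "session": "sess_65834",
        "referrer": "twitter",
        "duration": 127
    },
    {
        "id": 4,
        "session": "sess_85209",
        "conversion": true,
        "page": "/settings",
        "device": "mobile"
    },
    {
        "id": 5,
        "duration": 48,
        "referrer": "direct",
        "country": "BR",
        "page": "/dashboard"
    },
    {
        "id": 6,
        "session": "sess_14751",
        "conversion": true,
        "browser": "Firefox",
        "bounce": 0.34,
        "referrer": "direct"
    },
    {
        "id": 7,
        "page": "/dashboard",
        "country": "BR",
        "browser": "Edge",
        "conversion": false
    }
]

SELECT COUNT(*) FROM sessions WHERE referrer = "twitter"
1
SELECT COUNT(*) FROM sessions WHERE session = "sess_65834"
1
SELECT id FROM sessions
[1, 2, 3, 4, 5, 6, 7]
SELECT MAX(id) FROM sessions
7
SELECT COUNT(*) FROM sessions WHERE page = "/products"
1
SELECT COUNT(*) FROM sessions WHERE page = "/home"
1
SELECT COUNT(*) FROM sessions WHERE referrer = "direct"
3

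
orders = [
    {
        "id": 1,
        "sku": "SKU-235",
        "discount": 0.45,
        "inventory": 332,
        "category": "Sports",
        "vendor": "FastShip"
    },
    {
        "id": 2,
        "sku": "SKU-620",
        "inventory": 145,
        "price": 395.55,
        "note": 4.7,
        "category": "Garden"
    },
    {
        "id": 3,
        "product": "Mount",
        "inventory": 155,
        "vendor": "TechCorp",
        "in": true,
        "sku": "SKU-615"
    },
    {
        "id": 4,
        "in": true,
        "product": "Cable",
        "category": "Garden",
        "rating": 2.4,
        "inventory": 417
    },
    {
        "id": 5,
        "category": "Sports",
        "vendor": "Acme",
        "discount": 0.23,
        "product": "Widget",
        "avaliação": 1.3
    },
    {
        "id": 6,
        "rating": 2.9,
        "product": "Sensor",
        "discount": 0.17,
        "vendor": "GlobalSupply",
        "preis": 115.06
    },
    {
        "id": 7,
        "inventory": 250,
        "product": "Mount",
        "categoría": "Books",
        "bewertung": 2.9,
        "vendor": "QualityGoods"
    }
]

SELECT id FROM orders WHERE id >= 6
[6, 7]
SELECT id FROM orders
[1, 2, 3, 4, 5, 6, 7]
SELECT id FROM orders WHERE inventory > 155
[1, 4, 7]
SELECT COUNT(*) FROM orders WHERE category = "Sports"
2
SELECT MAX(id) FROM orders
7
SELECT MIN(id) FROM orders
1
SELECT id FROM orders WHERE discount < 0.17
[]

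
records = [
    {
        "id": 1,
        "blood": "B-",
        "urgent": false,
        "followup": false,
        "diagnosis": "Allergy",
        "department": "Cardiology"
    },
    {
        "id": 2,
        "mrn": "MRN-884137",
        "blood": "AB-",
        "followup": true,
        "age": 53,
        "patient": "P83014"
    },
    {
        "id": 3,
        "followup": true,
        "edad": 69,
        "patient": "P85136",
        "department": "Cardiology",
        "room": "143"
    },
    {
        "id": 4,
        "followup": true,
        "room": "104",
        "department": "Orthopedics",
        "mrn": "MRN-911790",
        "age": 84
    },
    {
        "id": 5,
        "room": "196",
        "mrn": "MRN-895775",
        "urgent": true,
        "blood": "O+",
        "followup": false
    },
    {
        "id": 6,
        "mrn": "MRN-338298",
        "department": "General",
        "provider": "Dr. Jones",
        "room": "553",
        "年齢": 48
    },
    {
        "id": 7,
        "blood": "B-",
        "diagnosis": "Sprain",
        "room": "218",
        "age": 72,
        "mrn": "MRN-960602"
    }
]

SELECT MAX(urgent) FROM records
True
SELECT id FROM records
[1, 2, 3, 4, 5, 6, 7]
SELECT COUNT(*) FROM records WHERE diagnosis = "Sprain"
1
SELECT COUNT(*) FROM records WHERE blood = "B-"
2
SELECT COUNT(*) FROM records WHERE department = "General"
1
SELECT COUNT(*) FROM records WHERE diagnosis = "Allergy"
1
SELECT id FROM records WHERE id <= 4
[1, 2, 3, 4]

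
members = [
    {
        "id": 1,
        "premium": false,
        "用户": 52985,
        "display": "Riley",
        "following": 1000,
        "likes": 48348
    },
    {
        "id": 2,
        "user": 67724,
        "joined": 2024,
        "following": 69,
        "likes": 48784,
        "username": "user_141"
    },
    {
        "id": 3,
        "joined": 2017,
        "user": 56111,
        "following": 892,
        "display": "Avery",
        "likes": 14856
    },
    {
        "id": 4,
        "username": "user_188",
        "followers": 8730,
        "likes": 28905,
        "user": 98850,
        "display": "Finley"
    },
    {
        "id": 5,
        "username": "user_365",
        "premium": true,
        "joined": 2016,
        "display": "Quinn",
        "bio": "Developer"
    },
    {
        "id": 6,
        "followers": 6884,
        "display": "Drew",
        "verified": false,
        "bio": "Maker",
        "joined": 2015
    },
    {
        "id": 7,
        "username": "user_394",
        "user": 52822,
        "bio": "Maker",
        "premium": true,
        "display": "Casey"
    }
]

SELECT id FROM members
[1, 2, 3, 4, 5, 6, 7]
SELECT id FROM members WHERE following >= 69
[1, 2, 3]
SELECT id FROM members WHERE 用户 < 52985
[]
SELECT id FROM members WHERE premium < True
[1]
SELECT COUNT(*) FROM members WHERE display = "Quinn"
1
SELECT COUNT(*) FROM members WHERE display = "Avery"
1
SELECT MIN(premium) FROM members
False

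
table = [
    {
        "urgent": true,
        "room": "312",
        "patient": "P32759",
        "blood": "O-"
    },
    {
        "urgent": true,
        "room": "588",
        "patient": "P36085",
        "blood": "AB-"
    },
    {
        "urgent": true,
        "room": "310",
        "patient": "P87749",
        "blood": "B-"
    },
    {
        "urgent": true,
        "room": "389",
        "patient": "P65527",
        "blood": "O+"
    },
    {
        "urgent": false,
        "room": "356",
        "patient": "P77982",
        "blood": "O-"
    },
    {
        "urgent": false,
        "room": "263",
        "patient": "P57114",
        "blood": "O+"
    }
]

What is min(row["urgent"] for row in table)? False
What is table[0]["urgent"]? True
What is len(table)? 6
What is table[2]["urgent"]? True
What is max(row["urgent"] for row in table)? True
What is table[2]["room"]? "310"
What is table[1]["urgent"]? True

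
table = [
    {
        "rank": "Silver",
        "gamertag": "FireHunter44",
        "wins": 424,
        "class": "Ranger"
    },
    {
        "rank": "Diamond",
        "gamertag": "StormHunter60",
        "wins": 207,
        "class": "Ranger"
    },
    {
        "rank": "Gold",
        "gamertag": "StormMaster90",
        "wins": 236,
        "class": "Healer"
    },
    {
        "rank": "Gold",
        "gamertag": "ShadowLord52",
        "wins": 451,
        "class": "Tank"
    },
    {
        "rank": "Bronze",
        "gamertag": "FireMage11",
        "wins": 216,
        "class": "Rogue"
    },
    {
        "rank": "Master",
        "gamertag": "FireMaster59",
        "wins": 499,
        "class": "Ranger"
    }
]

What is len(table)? 6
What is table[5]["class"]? "Ranger"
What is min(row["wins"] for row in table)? 207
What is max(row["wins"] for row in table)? 499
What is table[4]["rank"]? "Bronze"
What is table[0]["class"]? "Ranger"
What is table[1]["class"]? "Ranger"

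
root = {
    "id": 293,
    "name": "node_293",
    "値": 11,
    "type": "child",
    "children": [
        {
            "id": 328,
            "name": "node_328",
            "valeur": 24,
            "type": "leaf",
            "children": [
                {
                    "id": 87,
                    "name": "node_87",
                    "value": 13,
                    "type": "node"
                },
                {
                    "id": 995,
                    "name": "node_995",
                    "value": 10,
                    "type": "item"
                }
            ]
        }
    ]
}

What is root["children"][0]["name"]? "node_328"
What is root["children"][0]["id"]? 328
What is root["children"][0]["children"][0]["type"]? "node"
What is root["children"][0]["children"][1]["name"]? "node_995"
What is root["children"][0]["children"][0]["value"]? 13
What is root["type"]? "child"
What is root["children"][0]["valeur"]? 24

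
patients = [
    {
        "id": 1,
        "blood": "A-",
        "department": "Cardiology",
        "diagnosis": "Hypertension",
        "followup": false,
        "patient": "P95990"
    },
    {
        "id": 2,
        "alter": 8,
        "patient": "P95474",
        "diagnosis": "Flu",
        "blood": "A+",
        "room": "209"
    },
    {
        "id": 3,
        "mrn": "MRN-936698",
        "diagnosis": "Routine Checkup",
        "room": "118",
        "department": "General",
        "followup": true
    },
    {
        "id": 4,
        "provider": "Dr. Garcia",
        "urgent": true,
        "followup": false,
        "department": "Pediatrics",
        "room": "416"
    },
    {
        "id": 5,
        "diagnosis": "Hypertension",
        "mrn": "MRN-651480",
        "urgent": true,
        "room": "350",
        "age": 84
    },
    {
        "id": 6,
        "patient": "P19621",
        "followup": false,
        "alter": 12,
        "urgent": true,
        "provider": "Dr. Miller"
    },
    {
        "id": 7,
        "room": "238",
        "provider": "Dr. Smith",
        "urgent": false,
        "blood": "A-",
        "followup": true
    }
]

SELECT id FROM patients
[1, 2, 3, 4, 5, 6, 7]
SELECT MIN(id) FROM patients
1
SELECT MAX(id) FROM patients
7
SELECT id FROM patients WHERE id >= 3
[3, 4, 5, 6, 7]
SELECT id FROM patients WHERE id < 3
[1, 2]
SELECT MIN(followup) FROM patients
False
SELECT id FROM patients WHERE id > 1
[2, 3, 4, 5, 6, 7]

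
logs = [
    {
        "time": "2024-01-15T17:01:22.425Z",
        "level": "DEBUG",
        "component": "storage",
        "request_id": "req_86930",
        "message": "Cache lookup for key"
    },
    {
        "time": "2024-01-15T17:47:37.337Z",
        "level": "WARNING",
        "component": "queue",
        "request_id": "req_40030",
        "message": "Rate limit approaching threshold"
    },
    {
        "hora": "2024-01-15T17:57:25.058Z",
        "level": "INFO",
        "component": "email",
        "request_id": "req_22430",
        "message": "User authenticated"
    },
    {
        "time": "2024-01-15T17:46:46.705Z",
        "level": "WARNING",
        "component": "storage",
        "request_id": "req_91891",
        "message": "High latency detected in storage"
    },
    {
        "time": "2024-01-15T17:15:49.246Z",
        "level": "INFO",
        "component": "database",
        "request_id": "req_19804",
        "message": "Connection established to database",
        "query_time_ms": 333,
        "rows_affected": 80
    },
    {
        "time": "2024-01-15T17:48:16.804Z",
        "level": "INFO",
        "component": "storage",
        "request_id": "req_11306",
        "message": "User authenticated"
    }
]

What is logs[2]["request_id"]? "req_22430"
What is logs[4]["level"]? "INFO"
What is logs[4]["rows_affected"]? 80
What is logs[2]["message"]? "User authenticated"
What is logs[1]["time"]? "2024-01-15T17:47:37.337Z"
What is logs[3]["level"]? "WARNING"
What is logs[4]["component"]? "database"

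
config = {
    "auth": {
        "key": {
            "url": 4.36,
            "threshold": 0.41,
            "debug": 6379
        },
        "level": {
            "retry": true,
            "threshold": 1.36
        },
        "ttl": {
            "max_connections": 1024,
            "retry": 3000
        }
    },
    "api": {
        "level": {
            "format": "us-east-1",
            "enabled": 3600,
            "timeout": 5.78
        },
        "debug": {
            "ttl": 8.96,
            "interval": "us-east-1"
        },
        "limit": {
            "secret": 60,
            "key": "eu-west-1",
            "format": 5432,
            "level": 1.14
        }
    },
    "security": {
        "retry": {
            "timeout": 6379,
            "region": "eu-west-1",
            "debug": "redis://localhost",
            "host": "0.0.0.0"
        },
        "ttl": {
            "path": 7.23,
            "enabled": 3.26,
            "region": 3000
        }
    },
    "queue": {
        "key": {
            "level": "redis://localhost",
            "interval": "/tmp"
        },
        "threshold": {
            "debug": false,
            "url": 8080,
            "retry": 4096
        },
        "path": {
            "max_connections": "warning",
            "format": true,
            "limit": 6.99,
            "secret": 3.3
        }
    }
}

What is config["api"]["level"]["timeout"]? 5.78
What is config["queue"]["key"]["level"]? "redis://localhost"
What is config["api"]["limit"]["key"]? "eu-west-1"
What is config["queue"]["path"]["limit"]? 6.99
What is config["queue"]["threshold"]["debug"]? False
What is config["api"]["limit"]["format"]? 5432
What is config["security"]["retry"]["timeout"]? 6379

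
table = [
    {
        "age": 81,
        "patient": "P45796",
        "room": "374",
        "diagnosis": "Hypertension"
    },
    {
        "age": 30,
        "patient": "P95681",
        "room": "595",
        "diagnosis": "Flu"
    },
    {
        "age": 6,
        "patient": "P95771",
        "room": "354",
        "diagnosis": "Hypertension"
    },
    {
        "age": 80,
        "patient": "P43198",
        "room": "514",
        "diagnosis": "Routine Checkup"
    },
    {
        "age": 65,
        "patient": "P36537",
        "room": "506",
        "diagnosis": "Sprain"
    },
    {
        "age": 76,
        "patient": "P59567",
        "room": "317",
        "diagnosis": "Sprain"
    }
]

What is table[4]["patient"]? "P36537"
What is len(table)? 6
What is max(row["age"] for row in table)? 81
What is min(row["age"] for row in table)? 6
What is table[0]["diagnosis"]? "Hypertension"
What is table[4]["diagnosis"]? "Sprain"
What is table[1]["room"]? "595"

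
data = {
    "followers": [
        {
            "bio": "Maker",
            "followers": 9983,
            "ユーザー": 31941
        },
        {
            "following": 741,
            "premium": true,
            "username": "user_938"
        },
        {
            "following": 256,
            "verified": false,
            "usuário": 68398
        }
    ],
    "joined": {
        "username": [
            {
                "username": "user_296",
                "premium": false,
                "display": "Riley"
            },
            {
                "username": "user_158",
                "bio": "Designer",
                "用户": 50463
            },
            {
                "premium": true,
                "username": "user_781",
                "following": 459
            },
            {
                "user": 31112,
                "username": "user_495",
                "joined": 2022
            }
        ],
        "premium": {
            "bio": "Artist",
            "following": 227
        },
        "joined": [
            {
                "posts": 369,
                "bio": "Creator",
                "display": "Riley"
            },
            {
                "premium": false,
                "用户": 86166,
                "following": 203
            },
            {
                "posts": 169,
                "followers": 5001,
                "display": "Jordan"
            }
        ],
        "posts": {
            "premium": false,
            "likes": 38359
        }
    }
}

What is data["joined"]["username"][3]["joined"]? 2022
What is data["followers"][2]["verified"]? False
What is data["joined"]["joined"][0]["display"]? "Riley"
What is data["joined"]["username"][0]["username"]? "user_296"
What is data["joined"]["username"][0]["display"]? "Riley"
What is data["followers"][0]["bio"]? "Maker"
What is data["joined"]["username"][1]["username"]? "user_158"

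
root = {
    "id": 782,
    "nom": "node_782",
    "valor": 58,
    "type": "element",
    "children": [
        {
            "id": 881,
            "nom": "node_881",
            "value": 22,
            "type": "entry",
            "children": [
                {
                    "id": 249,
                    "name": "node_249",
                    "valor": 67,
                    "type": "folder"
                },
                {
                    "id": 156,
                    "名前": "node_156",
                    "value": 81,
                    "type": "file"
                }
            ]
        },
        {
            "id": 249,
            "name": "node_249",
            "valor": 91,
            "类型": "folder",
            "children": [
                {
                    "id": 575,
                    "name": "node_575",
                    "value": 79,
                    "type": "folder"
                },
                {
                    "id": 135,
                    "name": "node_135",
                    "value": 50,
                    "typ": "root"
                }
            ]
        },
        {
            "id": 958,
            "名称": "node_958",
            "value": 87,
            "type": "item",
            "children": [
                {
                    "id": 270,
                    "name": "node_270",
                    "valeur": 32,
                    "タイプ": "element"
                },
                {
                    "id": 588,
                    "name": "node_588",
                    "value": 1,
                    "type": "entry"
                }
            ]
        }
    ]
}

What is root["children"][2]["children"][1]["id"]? 588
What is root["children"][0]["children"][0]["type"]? "folder"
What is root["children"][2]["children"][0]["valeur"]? 32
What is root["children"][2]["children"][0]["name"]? "node_270"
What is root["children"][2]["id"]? 958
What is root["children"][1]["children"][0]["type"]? "folder"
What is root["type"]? "element"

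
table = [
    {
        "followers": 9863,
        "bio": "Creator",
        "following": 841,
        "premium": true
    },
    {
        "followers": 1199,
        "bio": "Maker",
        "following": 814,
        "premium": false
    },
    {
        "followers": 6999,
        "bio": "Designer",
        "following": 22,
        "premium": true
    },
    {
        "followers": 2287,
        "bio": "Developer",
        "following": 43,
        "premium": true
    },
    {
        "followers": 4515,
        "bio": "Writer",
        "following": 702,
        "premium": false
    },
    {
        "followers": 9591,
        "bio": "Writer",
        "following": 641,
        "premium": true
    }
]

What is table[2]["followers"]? 6999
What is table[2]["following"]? 22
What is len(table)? 6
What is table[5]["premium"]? True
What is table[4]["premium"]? False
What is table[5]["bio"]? "Writer"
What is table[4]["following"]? 702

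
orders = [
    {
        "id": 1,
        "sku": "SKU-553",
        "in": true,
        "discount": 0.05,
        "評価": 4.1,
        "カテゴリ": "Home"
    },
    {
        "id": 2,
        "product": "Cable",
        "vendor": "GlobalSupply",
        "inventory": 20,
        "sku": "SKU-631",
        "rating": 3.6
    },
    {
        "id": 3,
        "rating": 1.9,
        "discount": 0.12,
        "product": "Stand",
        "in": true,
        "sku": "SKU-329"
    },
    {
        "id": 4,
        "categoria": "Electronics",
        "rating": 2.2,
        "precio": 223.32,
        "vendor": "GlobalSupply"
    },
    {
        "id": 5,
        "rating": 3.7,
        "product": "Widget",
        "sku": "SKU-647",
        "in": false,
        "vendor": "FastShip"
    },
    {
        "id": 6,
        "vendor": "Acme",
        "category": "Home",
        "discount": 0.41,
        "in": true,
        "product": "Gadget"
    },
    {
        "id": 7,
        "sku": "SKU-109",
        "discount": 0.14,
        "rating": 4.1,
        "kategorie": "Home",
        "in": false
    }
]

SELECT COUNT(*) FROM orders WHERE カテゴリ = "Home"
1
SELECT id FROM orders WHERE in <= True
[1, 3, 5, 6, 7]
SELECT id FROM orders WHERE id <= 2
[1, 2]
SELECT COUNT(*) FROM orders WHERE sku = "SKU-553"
1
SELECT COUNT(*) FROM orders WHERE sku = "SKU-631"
1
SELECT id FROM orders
[1, 2, 3, 4, 5, 6, 7]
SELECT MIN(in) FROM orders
False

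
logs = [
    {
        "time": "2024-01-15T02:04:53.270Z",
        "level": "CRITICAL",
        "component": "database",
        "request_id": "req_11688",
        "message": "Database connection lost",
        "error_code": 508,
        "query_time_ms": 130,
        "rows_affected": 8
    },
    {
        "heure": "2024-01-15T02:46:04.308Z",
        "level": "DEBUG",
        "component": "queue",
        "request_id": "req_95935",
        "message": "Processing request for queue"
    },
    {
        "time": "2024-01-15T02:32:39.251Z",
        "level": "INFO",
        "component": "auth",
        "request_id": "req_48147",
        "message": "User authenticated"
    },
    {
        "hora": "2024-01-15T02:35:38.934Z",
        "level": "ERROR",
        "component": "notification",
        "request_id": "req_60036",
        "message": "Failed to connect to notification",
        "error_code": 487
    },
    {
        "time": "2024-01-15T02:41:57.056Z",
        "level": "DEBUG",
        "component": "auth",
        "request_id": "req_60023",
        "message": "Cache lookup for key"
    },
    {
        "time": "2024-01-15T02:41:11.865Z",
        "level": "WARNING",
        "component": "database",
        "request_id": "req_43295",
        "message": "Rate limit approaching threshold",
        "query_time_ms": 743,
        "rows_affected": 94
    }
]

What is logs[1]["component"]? "queue"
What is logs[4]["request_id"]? "req_60023"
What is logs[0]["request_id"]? "req_11688"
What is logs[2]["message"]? "User authenticated"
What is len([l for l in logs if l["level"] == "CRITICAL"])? 1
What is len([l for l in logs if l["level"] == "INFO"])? 1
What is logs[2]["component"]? "auth"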